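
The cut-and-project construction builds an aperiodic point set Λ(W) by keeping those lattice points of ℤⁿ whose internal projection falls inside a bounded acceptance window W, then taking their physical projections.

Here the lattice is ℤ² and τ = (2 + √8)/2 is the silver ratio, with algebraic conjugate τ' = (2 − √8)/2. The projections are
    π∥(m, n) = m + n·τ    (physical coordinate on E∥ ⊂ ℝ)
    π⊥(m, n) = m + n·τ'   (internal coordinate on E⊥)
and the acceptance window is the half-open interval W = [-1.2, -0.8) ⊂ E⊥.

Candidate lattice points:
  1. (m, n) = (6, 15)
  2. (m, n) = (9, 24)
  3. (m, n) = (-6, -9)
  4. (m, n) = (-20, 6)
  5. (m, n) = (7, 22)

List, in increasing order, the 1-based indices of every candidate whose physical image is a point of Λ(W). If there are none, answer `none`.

2

Compute τ' = (2−√8)/2 = -0.4142, so π⊥(m,n) = m -0.4142·n.
candidate 1: (m,n)=(6,15) → π∥ = 6+15·τ ≈ 42.2132, π⊥ = 6+15·τ' ≈ -0.2132 ∉ [-1.2, -0.8) ⇒ out
candidate 2: (m,n)=(9,24) → π∥ = 9+24·τ ≈ 66.9411, π⊥ = 9+24·τ' ≈ -0.9411 ∈ [-1.2, -0.8) ⇒ IN Λ
candidate 3: (m,n)=(-6,-9) → π∥ = -6-9·τ ≈ -27.7279, π⊥ = -6-9·τ' ≈ -2.2721 ∉ [-1.2, -0.8) ⇒ out
candidate 4: (m,n)=(-20,6) → π∥ = -20+6·τ ≈ -5.5147, π⊥ = -20+6·τ' ≈ -22.4853 ∉ [-1.2, -0.8) ⇒ out
candidate 5: (m,n)=(7,22) → π∥ = 7+22·τ ≈ 60.1127, π⊥ = 7+22·τ' ≈ -2.1127 ∉ [-1.2, -0.8) ⇒ out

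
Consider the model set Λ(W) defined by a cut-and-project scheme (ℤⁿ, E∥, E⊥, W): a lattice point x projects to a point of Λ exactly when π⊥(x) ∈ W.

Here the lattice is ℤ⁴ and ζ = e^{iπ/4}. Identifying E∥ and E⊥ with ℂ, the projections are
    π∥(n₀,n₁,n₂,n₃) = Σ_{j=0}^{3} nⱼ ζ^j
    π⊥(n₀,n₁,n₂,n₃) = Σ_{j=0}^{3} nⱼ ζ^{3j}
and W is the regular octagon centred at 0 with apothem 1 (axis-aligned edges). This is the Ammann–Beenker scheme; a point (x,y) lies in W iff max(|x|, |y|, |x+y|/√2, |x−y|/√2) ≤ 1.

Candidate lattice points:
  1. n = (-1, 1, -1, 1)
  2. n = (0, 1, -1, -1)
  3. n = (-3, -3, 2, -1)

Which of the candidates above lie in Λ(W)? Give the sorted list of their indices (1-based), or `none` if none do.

none

π⊥(n) = n₀ + n₁ζ³ + n₂ζ⁶ + n₃ζ⁹ where ζ = e^{iπ/4}.
candidate 1: n = (-1, 1, -1, 1) → π⊥ ≈ (-1.00000, +2.41421); max(|x|,|y|,|x±y|/√2) = 2.41421 > 1 ⇒ ∉ W
candidate 2: n = (0, 1, -1, -1) → π⊥ ≈ (-1.41421, +1.00000); max(|x|,|y|,|x±y|/√2) = 1.70711 > 1 ⇒ ∉ W
candidate 3: n = (-3, -3, 2, -1) → π⊥ ≈ (-1.58579, -4.82843); max(|x|,|y|,|x±y|/√2) = 4.82843 > 1 ⇒ ∉ W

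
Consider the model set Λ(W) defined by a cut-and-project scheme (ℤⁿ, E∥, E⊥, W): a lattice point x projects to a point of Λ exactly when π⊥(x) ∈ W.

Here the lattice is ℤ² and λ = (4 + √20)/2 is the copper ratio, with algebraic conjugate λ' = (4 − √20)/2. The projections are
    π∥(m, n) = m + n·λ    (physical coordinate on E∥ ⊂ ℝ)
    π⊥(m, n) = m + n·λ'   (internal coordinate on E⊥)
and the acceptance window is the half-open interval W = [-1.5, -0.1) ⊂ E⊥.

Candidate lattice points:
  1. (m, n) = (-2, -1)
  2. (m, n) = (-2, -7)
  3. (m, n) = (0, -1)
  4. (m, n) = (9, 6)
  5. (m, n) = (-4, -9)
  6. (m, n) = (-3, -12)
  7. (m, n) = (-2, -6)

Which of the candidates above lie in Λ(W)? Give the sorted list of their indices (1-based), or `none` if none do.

2, 6, 7

λ' = (4−√20)/2 ≈ -0.23607.
candidate 1: (m,n)=(-2,-1) → π∥ = -2-1·λ ≈ -6.23607, π⊥ = -2-1·λ' ≈ -1.76393 ∉ [-1.5, -0.1) ⇒ out
candidate 2: (m,n)=(-2,-7) → π∥ = -2-7·λ ≈ -31.65248, π⊥ = -2-7·λ' ≈ -0.34752 ∈ [-1.5, -0.1) ⇒ IN Λ
candidate 3: (m,n)=(0,-1) → π∥ = 0-1·λ ≈ -4.23607, π⊥ = 0-1·λ' ≈ 0.23607 ∉ [-1.5, -0.1) ⇒ out
candidate 4: (m,n)=(9,6) → π∥ = 9+6·λ ≈ 34.41641, π⊥ = 9+6·λ' ≈ 7.58359 ∉ [-1.5, -0.1) ⇒ out
candidate 5: (m,n)=(-4,-9) → π∥ = -4-9·λ ≈ -42.12461, π⊥ = -4-9·λ' ≈ -1.87539 ∉ [-1.5, -0.1) ⇒ out
candidate 6: (m,n)=(-3,-12) → π∥ = -3-12·λ ≈ -53.83282, π⊥ = -3-12·λ' ≈ -0.16718 ∈ [-1.5, -0.1) ⇒ IN Λ
candidate 7: (m,n)=(-2,-6) → π∥ = -2-6·λ ≈ -27.41641, π⊥ = -2-6·λ' ≈ -0.58359 ∈ [-1.5, -0.1) ⇒ IN Λ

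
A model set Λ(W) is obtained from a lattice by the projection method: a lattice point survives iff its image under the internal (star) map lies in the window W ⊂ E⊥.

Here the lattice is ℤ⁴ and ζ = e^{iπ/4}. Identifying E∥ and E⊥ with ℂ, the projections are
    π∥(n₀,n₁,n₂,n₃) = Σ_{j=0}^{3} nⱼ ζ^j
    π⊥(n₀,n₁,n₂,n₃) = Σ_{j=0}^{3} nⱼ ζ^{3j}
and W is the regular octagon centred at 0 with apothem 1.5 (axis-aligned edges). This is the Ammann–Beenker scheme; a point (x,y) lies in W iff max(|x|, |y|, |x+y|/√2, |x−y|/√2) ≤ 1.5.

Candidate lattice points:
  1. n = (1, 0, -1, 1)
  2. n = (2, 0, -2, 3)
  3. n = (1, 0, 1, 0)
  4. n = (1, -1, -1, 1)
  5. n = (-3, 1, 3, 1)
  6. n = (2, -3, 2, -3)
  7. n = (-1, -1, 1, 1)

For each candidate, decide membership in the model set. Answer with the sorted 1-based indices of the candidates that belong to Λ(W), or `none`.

Internal map: ζ^{3j} for j=0..3 gives (1,0), (−√2/2,√2/2), (0,−1), (√2/2,√2/2).
#1 (1, 0, -1, 1): internal (1.707107, 1.707107); octagon support 2.414214 vs apothem 1.5 → ∉ W
#2 (2, 0, -2, 3): internal (4.121320, 4.121320); octagon support 5.828427 vs apothem 1.5 → ∉ W
#3 (1, 0, 1, 0): internal (1.000000, -1.000000); octagon support 1.414214 vs apothem 1.5 → ∈ W
#4 (1, -1, -1, 1): internal (2.414214, 1.000000); octagon support 2.414214 vs apothem 1.5 → ∉ W
#5 (-3, 1, 3, 1): internal (-3.000000, -1.585786); octagon support 3.242641 vs apothem 1.5 → ∉ W
#6 (2, -3, 2, -3): internal (2.000000, -6.242641); octagon support 6.242641 vs apothem 1.5 → ∉ W
#7 (-1, -1, 1, 1): internal (0.414214, -1.000000); octagon support 1.000000 vs apothem 1.5 → ∈ W

3, 7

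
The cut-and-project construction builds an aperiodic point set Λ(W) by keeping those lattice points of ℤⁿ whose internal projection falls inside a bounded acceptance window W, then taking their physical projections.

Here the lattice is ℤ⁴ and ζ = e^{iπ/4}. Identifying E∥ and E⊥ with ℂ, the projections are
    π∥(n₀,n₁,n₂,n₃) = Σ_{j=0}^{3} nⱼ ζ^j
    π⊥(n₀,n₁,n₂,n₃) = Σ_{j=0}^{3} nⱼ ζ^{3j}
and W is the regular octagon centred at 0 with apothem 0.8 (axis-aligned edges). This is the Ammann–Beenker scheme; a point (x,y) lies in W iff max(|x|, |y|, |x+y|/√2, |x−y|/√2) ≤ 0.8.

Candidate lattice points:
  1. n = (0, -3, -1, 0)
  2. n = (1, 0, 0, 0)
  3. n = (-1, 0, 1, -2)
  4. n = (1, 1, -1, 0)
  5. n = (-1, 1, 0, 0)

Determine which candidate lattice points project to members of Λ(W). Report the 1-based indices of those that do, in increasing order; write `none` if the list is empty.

With ζ = e^{iπ/4} the internal vectors are ζ^0,ζ^3,ζ^6,ζ^9.
#1 (0, -3, -1, 0): internal (2.1213, -1.1213); octagon support 2.2929 vs apothem 0.8 → ∉ W
#2 (1, 0, 0, 0): internal (1.0000, 0.0000); octagon support 1.0000 vs apothem 0.8 → ∉ W
#3 (-1, 0, 1, -2): internal (-2.4142, -2.4142); octagon support 3.4142 vs apothem 0.8 → ∉ W
#4 (1, 1, -1, 0): internal (0.2929, 1.7071); octagon support 1.7071 vs apothem 0.8 → ∉ W
#5 (-1, 1, 0, 0): internal (-1.7071, 0.7071); octagon support 1.7071 vs apothem 0.8 → ∉ W

none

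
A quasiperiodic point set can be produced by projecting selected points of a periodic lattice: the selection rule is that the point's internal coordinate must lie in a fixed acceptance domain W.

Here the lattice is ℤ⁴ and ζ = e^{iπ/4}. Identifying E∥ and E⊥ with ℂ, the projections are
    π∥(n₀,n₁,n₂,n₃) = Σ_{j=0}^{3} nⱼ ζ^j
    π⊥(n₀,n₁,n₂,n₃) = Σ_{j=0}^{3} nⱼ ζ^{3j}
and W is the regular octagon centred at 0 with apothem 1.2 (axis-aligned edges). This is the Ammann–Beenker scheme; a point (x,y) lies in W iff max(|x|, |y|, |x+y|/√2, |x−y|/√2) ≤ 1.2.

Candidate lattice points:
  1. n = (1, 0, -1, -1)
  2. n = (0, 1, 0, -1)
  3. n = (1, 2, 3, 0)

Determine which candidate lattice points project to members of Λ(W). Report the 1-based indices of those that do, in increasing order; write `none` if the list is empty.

π⊥(n) = n₀ + n₁ζ³ + n₂ζ⁶ + n₃ζ⁹ where ζ = e^{iπ/4}.
candidate 1: n = (1, 0, -1, -1) → π⊥ ≈ (+0.29289, +0.29289); max(|x|,|y|,|x±y|/√2) = 0.41421 ≤ 1.2 ⇒ ∈ W
candidate 2: n = (0, 1, 0, -1) → π⊥ ≈ (-1.41421, +0.00000); max(|x|,|y|,|x±y|/√2) = 1.41421 > 1.2 ⇒ ∉ W
candidate 3: n = (1, 2, 3, 0) → π⊥ ≈ (-0.41421, -1.58579); max(|x|,|y|,|x±y|/√2) = 1.58579 > 1.2 ⇒ ∉ W

1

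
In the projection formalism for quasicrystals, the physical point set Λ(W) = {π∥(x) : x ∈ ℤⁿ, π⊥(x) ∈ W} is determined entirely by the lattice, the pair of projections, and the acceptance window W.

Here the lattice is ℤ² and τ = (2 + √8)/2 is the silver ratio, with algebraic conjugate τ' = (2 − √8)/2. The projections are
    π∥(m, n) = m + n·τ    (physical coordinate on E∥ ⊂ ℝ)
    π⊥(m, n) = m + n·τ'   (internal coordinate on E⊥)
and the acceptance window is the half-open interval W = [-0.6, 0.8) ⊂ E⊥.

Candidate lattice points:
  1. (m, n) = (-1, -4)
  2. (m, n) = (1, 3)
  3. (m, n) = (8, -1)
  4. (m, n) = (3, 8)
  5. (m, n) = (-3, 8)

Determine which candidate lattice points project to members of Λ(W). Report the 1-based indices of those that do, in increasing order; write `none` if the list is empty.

1, 2, 4

Numerically τ ≈ 2.41421 and τ' = −1/τ ≈ -0.41421.
#1 (-1,-4): internal coord -1 + (-4)·τ' = +0.65685; +0.65685 ∈ [-0.6, 0.8) → IN Λ
#2 (1,3): internal coord 1 + (3)·τ' = -0.24264; -0.24264 ∈ [-0.6, 0.8) → IN Λ
#3 (8,-1): internal coord 8 + (-1)·τ' = +8.41421; +8.41421 ∉ [-0.6, 0.8) → out
#4 (3,8): internal coord 3 + (8)·τ' = -0.31371; -0.31371 ∈ [-0.6, 0.8) → IN Λ
#5 (-3,8): internal coord -3 + (8)·τ' = -6.31371; -6.31371 ∉ [-0.6, 0.8) → out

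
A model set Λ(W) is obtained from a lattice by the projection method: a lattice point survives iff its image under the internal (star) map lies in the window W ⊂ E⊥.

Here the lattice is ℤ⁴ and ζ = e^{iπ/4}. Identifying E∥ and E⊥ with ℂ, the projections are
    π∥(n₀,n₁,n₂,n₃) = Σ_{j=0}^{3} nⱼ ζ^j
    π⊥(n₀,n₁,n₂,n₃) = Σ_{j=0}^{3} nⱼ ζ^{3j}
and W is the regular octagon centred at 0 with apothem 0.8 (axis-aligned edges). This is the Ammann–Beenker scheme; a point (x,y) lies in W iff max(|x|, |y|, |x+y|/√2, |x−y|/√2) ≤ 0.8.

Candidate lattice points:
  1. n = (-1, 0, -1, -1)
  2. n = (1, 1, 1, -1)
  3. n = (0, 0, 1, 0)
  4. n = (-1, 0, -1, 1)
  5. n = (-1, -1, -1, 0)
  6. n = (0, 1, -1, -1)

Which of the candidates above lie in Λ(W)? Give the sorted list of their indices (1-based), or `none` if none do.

5

Internal map: ζ^{3j} for j=0..3 gives (1,0), (−√2/2,√2/2), (0,−1), (√2/2,√2/2).
candidate 1: n = (-1, 0, -1, -1) → π⊥ ≈ (-1.707107, +0.292893); max(|x|,|y|,|x±y|/√2) = 1.707107 > 0.8 ⇒ ∉ W
candidate 2: n = (1, 1, 1, -1) → π⊥ ≈ (-0.414214, -1.000000); max(|x|,|y|,|x±y|/√2) = 1.000000 > 0.8 ⇒ ∉ W
candidate 3: n = (0, 0, 1, 0) → π⊥ ≈ (+0.000000, -1.000000); max(|x|,|y|,|x±y|/√2) = 1.000000 > 0.8 ⇒ ∉ W
candidate 4: n = (-1, 0, -1, 1) → π⊥ ≈ (-0.292893, +1.707107); max(|x|,|y|,|x±y|/√2) = 1.707107 > 0.8 ⇒ ∉ W
candidate 5: n = (-1, -1, -1, 0) → π⊥ ≈ (-0.292893, +0.292893); max(|x|,|y|,|x±y|/√2) = 0.414214 ≤ 0.8 ⇒ ∈ W
candidate 6: n = (0, 1, -1, -1) → π⊥ ≈ (-1.414214, +1.000000); max(|x|,|y|,|x±y|/√2) = 1.707107 > 0.8 ⇒ ∉ W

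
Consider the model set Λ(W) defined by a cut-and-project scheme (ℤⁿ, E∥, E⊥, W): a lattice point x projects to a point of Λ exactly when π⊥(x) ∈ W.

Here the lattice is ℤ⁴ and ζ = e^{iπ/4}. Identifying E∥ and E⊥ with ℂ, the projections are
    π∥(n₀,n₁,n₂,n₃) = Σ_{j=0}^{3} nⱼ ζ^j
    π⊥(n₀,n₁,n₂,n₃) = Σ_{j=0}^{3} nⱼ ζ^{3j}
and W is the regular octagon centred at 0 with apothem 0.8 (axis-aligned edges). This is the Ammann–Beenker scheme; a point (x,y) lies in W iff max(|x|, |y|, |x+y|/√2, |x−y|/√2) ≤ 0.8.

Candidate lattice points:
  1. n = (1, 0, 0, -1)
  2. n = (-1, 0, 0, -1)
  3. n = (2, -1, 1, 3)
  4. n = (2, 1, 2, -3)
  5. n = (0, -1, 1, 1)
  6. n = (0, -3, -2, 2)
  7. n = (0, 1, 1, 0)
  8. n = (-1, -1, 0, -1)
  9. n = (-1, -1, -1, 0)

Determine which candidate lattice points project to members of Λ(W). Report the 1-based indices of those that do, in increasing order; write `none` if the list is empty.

1, 7, 9

π⊥(n) = n₀ + n₁ζ³ + n₂ζ⁶ + n₃ζ⁹ where ζ = e^{iπ/4}.
#1 (1, 0, 0, -1): internal (0.29289, -0.70711); octagon support 0.70711 vs apothem 0.8 → ∈ W
#2 (-1, 0, 0, -1): internal (-1.70711, -0.70711); octagon support 1.70711 vs apothem 0.8 → ∉ W
#3 (2, -1, 1, 3): internal (4.82843, 0.41421); octagon support 4.82843 vs apothem 0.8 → ∉ W
#4 (2, 1, 2, -3): internal (-0.82843, -3.41421); octagon support 3.41421 vs apothem 0.8 → ∉ W
#5 (0, -1, 1, 1): internal (1.41421, -1.00000); octagon support 1.70711 vs apothem 0.8 → ∉ W
#6 (0, -3, -2, 2): internal (3.53553, 1.29289); octagon support 3.53553 vs apothem 0.8 → ∉ W
#7 (0, 1, 1, 0): internal (-0.70711, -0.29289); octagon support 0.70711 vs apothem 0.8 → ∈ W
#8 (-1, -1, 0, -1): internal (-1.00000, -1.41421); octagon support 1.70711 vs apothem 0.8 → ∉ W
#9 (-1, -1, -1, 0): internal (-0.29289, 0.29289); octagon support 0.41421 vs apothem 0.8 → ∈ W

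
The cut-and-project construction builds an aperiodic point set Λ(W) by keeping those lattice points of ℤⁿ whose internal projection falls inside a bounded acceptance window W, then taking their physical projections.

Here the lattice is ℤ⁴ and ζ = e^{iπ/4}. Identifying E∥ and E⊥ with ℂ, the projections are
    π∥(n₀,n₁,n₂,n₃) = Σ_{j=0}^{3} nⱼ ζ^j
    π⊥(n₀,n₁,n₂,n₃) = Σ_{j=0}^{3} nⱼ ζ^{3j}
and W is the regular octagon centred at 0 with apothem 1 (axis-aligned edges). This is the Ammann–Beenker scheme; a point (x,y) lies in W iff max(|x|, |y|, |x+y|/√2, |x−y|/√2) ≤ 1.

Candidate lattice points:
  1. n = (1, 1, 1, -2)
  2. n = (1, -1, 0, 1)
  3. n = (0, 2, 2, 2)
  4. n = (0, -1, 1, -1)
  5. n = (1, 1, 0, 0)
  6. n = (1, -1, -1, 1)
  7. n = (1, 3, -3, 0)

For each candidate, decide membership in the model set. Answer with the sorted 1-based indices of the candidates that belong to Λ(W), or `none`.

Internal map: ζ^{3j} for j=0..3 gives (1,0), (−√2/2,√2/2), (0,−1), (√2/2,√2/2).
candidate 1: n = (1, 1, 1, -2) → π⊥ ≈ (-1.1213, -1.7071); max(|x|,|y|,|x±y|/√2) = 2.0000 > 1 ⇒ ∉ W
candidate 2: n = (1, -1, 0, 1) → π⊥ ≈ (+2.4142, +0.0000); max(|x|,|y|,|x±y|/√2) = 2.4142 > 1 ⇒ ∉ W
candidate 3: n = (0, 2, 2, 2) → π⊥ ≈ (+0.0000, +0.8284); max(|x|,|y|,|x±y|/√2) = 0.8284 ≤ 1 ⇒ ∈ W
candidate 4: n = (0, -1, 1, -1) → π⊥ ≈ (+0.0000, -2.4142); max(|x|,|y|,|x±y|/√2) = 2.4142 > 1 ⇒ ∉ W
candidate 5: n = (1, 1, 0, 0) → π⊥ ≈ (+0.2929, +0.7071); max(|x|,|y|,|x±y|/√2) = 0.7071 ≤ 1 ⇒ ∈ W
candidate 6: n = (1, -1, -1, 1) → π⊥ ≈ (+2.4142, +1.0000); max(|x|,|y|,|x±y|/√2) = 2.4142 > 1 ⇒ ∉ W
candidate 7: n = (1, 3, -3, 0) → π⊥ ≈ (-1.1213, +5.1213); max(|x|,|y|,|x±y|/√2) = 5.1213 > 1 ⇒ ∉ W

3, 5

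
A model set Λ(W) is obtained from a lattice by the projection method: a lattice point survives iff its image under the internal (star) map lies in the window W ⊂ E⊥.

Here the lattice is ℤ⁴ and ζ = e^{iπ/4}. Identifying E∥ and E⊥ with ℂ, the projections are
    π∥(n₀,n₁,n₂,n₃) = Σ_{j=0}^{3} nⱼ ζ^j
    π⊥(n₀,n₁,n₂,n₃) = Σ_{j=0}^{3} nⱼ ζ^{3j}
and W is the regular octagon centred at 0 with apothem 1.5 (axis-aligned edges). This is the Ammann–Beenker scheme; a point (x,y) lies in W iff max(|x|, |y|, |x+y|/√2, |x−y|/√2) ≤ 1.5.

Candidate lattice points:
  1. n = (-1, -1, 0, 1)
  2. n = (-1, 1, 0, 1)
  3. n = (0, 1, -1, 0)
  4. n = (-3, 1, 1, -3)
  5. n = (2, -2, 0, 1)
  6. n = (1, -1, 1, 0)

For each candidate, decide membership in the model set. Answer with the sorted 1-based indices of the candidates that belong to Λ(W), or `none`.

1

π⊥(n) = n₀ + n₁ζ³ + n₂ζ⁶ + n₃ζ⁹ where ζ = e^{iπ/4}.
candidate 1: n = (-1, -1, 0, 1) → π⊥ ≈ (+0.41421, +0.00000); max(|x|,|y|,|x±y|/√2) = 0.41421 ≤ 1.5 ⇒ ∈ W
candidate 2: n = (-1, 1, 0, 1) → π⊥ ≈ (-1.00000, +1.41421); max(|x|,|y|,|x±y|/√2) = 1.70711 > 1.5 ⇒ ∉ W
candidate 3: n = (0, 1, -1, 0) → π⊥ ≈ (-0.70711, +1.70711); max(|x|,|y|,|x±y|/√2) = 1.70711 > 1.5 ⇒ ∉ W
candidate 4: n = (-3, 1, 1, -3) → π⊥ ≈ (-5.82843, -2.41421); max(|x|,|y|,|x±y|/√2) = 5.82843 > 1.5 ⇒ ∉ W
candidate 5: n = (2, -2, 0, 1) → π⊥ ≈ (+4.12132, -0.70711); max(|x|,|y|,|x±y|/√2) = 4.12132 > 1.5 ⇒ ∉ W
candidate 6: n = (1, -1, 1, 0) → π⊥ ≈ (+1.70711, -1.70711); max(|x|,|y|,|x±y|/√2) = 2.41421 > 1.5 ⇒ ∉ W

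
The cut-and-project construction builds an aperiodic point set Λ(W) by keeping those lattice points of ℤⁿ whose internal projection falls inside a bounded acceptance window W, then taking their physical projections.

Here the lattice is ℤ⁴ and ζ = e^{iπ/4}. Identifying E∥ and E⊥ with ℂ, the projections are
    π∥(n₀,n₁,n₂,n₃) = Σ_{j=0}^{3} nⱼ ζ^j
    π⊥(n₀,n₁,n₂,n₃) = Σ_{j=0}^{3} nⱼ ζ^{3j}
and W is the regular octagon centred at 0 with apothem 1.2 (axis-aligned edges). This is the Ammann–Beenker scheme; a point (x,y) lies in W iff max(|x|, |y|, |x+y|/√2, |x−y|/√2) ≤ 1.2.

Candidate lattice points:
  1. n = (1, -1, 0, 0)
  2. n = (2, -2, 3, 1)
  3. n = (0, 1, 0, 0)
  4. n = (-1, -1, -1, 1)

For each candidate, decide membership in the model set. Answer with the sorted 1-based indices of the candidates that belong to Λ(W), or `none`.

π⊥(n) = n₀ + n₁ζ³ + n₂ζ⁶ + n₃ζ⁹ where ζ = e^{iπ/4}.
candidate 1: n = (1, -1, 0, 0) → π⊥ ≈ (+1.7071, -0.7071); max(|x|,|y|,|x±y|/√2) = 1.7071 > 1.2 ⇒ ∉ W
candidate 2: n = (2, -2, 3, 1) → π⊥ ≈ (+4.1213, -3.7071); max(|x|,|y|,|x±y|/√2) = 5.5355 > 1.2 ⇒ ∉ W
candidate 3: n = (0, 1, 0, 0) → π⊥ ≈ (-0.7071, +0.7071); max(|x|,|y|,|x±y|/√2) = 1.0000 ≤ 1.2 ⇒ ∈ W
candidate 4: n = (-1, -1, -1, 1) → π⊥ ≈ (+0.4142, +1.0000); max(|x|,|y|,|x±y|/√2) = 1.0000 ≤ 1.2 ⇒ ∈ W

3, 4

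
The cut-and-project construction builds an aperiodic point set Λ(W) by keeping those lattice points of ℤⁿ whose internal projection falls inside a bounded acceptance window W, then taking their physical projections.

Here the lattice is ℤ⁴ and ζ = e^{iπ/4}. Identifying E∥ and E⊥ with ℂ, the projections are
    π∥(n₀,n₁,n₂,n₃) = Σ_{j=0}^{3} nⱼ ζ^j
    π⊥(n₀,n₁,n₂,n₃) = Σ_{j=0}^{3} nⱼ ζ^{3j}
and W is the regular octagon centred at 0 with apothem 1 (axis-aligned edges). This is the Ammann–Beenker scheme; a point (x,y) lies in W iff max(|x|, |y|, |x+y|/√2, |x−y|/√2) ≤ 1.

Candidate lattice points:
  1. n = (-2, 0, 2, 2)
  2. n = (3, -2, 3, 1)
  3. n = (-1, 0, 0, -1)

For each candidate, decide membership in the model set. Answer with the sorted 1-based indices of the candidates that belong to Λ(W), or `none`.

Internal map: ζ^{3j} for j=0..3 gives (1,0), (−√2/2,√2/2), (0,−1), (√2/2,√2/2).
#1 (-2, 0, 2, 2): internal (-0.585786, -0.585786); octagon support 0.828427 vs apothem 1 → ∈ W
#2 (3, -2, 3, 1): internal (5.121320, -3.707107); octagon support 6.242641 vs apothem 1 → ∉ W
#3 (-1, 0, 0, -1): internal (-1.707107, -0.707107); octagon support 1.707107 vs apothem 1 → ∉ W

1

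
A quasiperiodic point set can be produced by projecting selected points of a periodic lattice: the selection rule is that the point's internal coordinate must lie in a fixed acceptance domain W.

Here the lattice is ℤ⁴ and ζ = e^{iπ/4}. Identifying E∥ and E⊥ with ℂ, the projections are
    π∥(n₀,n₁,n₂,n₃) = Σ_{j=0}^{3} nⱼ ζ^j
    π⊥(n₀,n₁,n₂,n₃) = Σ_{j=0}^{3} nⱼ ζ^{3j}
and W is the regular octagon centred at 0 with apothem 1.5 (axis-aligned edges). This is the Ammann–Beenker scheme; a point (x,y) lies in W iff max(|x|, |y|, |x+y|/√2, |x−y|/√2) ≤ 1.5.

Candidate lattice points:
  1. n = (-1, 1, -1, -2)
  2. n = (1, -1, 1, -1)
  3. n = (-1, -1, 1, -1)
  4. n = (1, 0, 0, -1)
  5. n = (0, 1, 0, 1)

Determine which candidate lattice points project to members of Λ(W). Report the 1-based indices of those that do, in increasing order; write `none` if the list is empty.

With ζ = e^{iπ/4} the internal vectors are ζ^0,ζ^3,ζ^6,ζ^9.
#1 (-1, 1, -1, -2): internal (-3.121320, 0.292893); octagon support 3.121320 vs apothem 1.5 → ∉ W
#2 (1, -1, 1, -1): internal (1.000000, -2.414214); octagon support 2.414214 vs apothem 1.5 → ∉ W
#3 (-1, -1, 1, -1): internal (-1.000000, -2.414214); octagon support 2.414214 vs apothem 1.5 → ∉ W
#4 (1, 0, 0, -1): internal (0.292893, -0.707107); octagon support 0.707107 vs apothem 1.5 → ∈ W
#5 (0, 1, 0, 1): internal (0.000000, 1.414214); octagon support 1.414214 vs apothem 1.5 → ∈ W

4, 5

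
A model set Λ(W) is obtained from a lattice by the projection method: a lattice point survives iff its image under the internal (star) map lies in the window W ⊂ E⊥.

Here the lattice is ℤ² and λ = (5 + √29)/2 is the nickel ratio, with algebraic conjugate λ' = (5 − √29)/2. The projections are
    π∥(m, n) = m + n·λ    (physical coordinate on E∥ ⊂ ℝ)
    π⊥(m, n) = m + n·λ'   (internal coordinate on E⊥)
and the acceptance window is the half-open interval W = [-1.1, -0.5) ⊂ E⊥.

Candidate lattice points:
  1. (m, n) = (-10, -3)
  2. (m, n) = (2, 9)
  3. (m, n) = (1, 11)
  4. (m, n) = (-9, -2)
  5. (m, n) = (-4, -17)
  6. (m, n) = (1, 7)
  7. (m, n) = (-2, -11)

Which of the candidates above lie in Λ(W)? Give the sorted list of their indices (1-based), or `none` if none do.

Numerically λ ≈ 5.1926 and λ' = −1/λ ≈ -0.1926.
candidate 1: (m,n)=(-10,-3) → π∥ = -10-3·λ ≈ -25.5777, π⊥ = -10-3·λ' ≈ -9.4223 ∉ [-1.1, -0.5) ⇒ out
candidate 2: (m,n)=(2,9) → π∥ = 2+9·λ ≈ 48.7332, π⊥ = 2+9·λ' ≈ 0.2668 ∉ [-1.1, -0.5) ⇒ out
candidate 3: (m,n)=(1,11) → π∥ = 1+11·λ ≈ 58.1184, π⊥ = 1+11·λ' ≈ -1.1184 ∉ [-1.1, -0.5) ⇒ out
candidate 4: (m,n)=(-9,-2) → π∥ = -9-2·λ ≈ -19.3852, π⊥ = -9-2·λ' ≈ -8.6148 ∉ [-1.1, -0.5) ⇒ out
candidate 5: (m,n)=(-4,-17) → π∥ = -4-17·λ ≈ -92.2739, π⊥ = -4-17·λ' ≈ -0.7261 ∈ [-1.1, -0.5) ⇒ IN Λ
candidate 6: (m,n)=(1,7) → π∥ = 1+7·λ ≈ 37.3481, π⊥ = 1+7·λ' ≈ -0.3481 ∉ [-1.1, -0.5) ⇒ out
candidate 7: (m,n)=(-2,-11) → π∥ = -2-11·λ ≈ -59.1184, π⊥ = -2-11·λ' ≈ 0.1184 ∉ [-1.1, -0.5) ⇒ out

5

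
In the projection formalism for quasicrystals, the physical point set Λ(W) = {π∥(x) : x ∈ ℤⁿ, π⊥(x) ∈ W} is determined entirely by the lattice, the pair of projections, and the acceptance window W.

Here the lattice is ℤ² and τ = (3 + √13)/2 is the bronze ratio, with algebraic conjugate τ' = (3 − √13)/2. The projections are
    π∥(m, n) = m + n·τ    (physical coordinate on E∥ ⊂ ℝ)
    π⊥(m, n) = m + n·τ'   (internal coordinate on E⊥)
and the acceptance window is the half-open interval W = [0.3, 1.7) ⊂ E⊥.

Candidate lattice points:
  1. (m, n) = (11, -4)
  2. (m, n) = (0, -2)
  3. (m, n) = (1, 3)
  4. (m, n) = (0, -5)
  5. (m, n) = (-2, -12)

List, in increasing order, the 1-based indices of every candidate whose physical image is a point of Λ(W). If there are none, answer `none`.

τ' = (3−√13)/2 ≈ -0.3028.
[1] lift (11,-4): star map gives 12.2111; window check 0.3 ≤ 12.2111 < 1.7 is false → out
[2] lift (0,-2): star map gives 0.6056; window check 0.3 ≤ 0.6056 < 1.7 is true → IN Λ
[3] lift (1,3): star map gives 0.0917; window check 0.3 ≤ 0.0917 < 1.7 is false → out
[4] lift (0,-5): star map gives 1.5139; window check 0.3 ≤ 1.5139 < 1.7 is true → IN Λ
[5] lift (-2,-12): star map gives 1.6333; window check 0.3 ≤ 1.6333 < 1.7 is true → IN Λ

2, 4, 5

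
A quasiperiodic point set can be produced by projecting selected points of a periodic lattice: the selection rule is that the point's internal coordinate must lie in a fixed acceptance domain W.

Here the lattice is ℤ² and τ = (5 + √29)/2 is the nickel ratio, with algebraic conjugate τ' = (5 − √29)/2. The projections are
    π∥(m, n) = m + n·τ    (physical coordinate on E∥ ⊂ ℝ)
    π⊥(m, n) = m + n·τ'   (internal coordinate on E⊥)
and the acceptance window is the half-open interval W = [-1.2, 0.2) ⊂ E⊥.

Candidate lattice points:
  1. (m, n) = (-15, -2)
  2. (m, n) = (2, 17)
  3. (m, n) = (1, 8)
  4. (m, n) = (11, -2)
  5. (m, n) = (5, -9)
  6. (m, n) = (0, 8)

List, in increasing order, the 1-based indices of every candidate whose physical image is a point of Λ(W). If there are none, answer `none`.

Numerically τ ≈ 5.19258 and τ' = −1/τ ≈ -0.19258.
candidate 1: (m,n)=(-15,-2) → π∥ = -15-2·τ ≈ -25.38516, π⊥ = -15-2·τ' ≈ -14.61484 ∉ [-1.2, 0.2) ⇒ out
candidate 2: (m,n)=(2,17) → π∥ = 2+17·τ ≈ 90.27390, π⊥ = 2+17·τ' ≈ -1.27390 ∉ [-1.2, 0.2) ⇒ out
candidate 3: (m,n)=(1,8) → π∥ = 1+8·τ ≈ 42.54066, π⊥ = 1+8·τ' ≈ -0.54066 ∈ [-1.2, 0.2) ⇒ IN Λ
candidate 4: (m,n)=(11,-2) → π∥ = 11-2·τ ≈ 0.61484, π⊥ = 11-2·τ' ≈ 11.38516 ∉ [-1.2, 0.2) ⇒ out
candidate 5: (m,n)=(5,-9) → π∥ = 5-9·τ ≈ -41.73324, π⊥ = 5-9·τ' ≈ 6.73324 ∉ [-1.2, 0.2) ⇒ out
candidate 6: (m,n)=(0,8) → π∥ = 0+8·τ ≈ 41.54066, π⊥ = 0+8·τ' ≈ -1.54066 ∉ [-1.2, 0.2) ⇒ out

3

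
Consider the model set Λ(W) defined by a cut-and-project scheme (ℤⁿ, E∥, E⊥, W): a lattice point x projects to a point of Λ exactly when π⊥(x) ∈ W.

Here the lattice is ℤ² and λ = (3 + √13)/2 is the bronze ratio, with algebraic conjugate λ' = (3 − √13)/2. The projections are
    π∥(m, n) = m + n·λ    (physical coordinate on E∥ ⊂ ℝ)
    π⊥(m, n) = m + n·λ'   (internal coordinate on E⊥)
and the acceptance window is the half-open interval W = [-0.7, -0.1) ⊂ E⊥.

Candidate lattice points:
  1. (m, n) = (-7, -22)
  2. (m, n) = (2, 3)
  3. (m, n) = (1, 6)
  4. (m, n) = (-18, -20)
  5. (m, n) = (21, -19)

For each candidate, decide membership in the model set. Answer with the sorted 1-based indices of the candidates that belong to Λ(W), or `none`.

1

Compute λ' = (3−√13)/2 = -0.302776, so π⊥(m,n) = m -0.302776·n.
#1 (-7,-22): internal coord -7 + (-22)·λ' = -0.338936; -0.338936 ∈ [-0.7, -0.1) → IN Λ
#2 (2,3): internal coord 2 + (3)·λ' = +1.091673; +1.091673 ∉ [-0.7, -0.1) → out
#3 (1,6): internal coord 1 + (6)·λ' = -0.816654; -0.816654 ∉ [-0.7, -0.1) → out
#4 (-18,-20): internal coord -18 + (-20)·λ' = -11.944487; -11.944487 ∉ [-0.7, -0.1) → out
#5 (21,-19): internal coord 21 + (-19)·λ' = +26.752737; +26.752737 ∉ [-0.7, -0.1) → out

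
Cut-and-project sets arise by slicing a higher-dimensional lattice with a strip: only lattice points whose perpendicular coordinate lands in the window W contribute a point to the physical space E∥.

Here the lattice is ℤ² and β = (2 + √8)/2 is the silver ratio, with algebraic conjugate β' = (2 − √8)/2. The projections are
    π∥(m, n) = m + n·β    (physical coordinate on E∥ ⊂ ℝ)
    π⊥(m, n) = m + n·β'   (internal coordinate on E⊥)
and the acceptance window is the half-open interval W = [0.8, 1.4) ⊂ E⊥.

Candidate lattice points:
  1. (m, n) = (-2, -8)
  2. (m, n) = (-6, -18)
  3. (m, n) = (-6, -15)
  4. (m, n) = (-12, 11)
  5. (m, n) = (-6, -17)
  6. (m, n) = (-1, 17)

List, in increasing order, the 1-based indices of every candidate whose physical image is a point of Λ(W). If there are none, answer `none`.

β' = (2−√8)/2 ≈ -0.414214.
candidate 1: (m,n)=(-2,-8) → π∥ = -2-8·β ≈ -21.313708, π⊥ = -2-8·β' ≈ 1.313708 ∈ [0.8, 1.4) ⇒ IN Λ
candidate 2: (m,n)=(-6,-18) → π∥ = -6-18·β ≈ -49.455844, π⊥ = -6-18·β' ≈ 1.455844 ∉ [0.8, 1.4) ⇒ out
candidate 3: (m,n)=(-6,-15) → π∥ = -6-15·β ≈ -42.213203, π⊥ = -6-15·β' ≈ 0.213203 ∉ [0.8, 1.4) ⇒ out
candidate 4: (m,n)=(-12,11) → π∥ = -12+11·β ≈ 14.556349, π⊥ = -12+11·β' ≈ -16.556349 ∉ [0.8, 1.4) ⇒ out
candidate 5: (m,n)=(-6,-17) → π∥ = -6-17·β ≈ -47.041631, π⊥ = -6-17·β' ≈ 1.041631 ∈ [0.8, 1.4) ⇒ IN Λ
candidate 6: (m,n)=(-1,17) → π∥ = -1+17·β ≈ 40.041631, π⊥ = -1+17·β' ≈ -8.041631 ∉ [0.8, 1.4) ⇒ out

1, 5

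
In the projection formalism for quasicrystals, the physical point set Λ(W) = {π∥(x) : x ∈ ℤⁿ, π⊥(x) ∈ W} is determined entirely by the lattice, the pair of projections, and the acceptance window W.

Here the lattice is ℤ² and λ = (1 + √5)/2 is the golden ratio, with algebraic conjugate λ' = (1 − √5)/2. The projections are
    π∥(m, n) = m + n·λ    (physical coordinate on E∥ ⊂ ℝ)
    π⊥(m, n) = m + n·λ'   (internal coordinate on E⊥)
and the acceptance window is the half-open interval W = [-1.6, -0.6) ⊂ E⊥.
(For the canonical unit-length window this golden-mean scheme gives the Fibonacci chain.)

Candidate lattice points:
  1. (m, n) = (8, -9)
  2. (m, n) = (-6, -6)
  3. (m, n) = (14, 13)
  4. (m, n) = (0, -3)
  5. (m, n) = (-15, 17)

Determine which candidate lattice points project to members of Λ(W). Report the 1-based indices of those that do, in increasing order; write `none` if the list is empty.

none

λ' = (1−√5)/2 ≈ -0.6180.
[1] lift (8,-9): star map gives 13.5623; window check -1.6 ≤ 13.5623 < -0.6 is false → out
[2] lift (-6,-6): star map gives -2.2918; window check -1.6 ≤ -2.2918 < -0.6 is false → out
[3] lift (14,13): star map gives 5.9656; window check -1.6 ≤ 5.9656 < -0.6 is false → out
[4] lift (0,-3): star map gives 1.8541; window check -1.6 ≤ 1.8541 < -0.6 is false → out
[5] lift (-15,17): star map gives -25.5066; window check -1.6 ≤ -25.5066 < -0.6 is false → out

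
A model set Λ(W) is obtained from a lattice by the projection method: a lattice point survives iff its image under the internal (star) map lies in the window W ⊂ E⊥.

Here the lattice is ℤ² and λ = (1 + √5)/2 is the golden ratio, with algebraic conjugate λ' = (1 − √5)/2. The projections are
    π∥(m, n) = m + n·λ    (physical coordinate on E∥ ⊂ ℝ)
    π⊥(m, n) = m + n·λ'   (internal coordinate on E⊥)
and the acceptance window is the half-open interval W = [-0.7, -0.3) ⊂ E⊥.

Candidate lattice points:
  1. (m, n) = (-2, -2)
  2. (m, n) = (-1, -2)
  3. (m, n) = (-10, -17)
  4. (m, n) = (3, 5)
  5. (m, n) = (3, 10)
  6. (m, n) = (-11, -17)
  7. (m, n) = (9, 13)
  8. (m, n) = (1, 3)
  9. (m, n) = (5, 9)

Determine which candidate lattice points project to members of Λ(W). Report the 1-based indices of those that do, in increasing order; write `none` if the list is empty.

Numerically λ ≈ 1.61803 and λ' = −1/λ ≈ -0.61803.
candidate 1: (m,n)=(-2,-2) → π∥ = -2-2·λ ≈ -5.23607, π⊥ = -2-2·λ' ≈ -0.76393 ∉ [-0.7, -0.3) ⇒ out
candidate 2: (m,n)=(-1,-2) → π∥ = -1-2·λ ≈ -4.23607, π⊥ = -1-2·λ' ≈ 0.23607 ∉ [-0.7, -0.3) ⇒ out
candidate 3: (m,n)=(-10,-17) → π∥ = -10-17·λ ≈ -37.50658, π⊥ = -10-17·λ' ≈ 0.50658 ∉ [-0.7, -0.3) ⇒ out
candidate 4: (m,n)=(3,5) → π∥ = 3+5·λ ≈ 11.09017, π⊥ = 3+5·λ' ≈ -0.09017 ∉ [-0.7, -0.3) ⇒ out
candidate 5: (m,n)=(3,10) → π∥ = 3+10·λ ≈ 19.18034, π⊥ = 3+10·λ' ≈ -3.18034 ∉ [-0.7, -0.3) ⇒ out
candidate 6: (m,n)=(-11,-17) → π∥ = -11-17·λ ≈ -38.50658, π⊥ = -11-17·λ' ≈ -0.49342 ∈ [-0.7, -0.3) ⇒ IN Λ
candidate 7: (m,n)=(9,13) → π∥ = 9+13·λ ≈ 30.03444, π⊥ = 9+13·λ' ≈ 0.96556 ∉ [-0.7, -0.3) ⇒ out
candidate 8: (m,n)=(1,3) → π∥ = 1+3·λ ≈ 5.85410, π⊥ = 1+3·λ' ≈ -0.85410 ∉ [-0.7, -0.3) ⇒ out
candidate 9: (m,n)=(5,9) → π∥ = 5+9·λ ≈ 19.56231, π⊥ = 5+9·λ' ≈ -0.56231 ∈ [-0.7, -0.3) ⇒ IN Λ

6, 9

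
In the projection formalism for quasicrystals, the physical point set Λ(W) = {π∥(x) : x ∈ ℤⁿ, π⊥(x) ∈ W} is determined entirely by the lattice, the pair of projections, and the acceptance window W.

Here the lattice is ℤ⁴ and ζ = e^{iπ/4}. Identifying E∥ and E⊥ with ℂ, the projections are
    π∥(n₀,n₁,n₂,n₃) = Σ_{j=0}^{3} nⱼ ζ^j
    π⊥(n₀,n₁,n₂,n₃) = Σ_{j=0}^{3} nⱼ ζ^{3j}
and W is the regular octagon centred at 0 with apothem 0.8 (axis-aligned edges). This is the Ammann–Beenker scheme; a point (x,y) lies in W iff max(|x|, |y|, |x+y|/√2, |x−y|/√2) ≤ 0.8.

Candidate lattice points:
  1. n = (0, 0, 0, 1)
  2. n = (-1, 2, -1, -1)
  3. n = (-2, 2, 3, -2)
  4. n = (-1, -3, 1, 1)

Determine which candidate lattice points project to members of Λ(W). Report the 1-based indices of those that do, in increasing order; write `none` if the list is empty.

π⊥(n) = n₀ + n₁ζ³ + n₂ζ⁶ + n₃ζ⁹ where ζ = e^{iπ/4}.
candidate 1: n = (0, 0, 0, 1) → π⊥ ≈ (+0.707107, +0.707107); max(|x|,|y|,|x±y|/√2) = 1.000000 > 0.8 ⇒ ∉ W
candidate 2: n = (-1, 2, -1, -1) → π⊥ ≈ (-3.121320, +1.707107); max(|x|,|y|,|x±y|/√2) = 3.414214 > 0.8 ⇒ ∉ W
candidate 3: n = (-2, 2, 3, -2) → π⊥ ≈ (-4.828427, -3.000000); max(|x|,|y|,|x±y|/√2) = 5.535534 > 0.8 ⇒ ∉ W
candidate 4: n = (-1, -3, 1, 1) → π⊥ ≈ (+1.828427, -2.414214); max(|x|,|y|,|x±y|/√2) = 3.000000 > 0.8 ⇒ ∉ W

none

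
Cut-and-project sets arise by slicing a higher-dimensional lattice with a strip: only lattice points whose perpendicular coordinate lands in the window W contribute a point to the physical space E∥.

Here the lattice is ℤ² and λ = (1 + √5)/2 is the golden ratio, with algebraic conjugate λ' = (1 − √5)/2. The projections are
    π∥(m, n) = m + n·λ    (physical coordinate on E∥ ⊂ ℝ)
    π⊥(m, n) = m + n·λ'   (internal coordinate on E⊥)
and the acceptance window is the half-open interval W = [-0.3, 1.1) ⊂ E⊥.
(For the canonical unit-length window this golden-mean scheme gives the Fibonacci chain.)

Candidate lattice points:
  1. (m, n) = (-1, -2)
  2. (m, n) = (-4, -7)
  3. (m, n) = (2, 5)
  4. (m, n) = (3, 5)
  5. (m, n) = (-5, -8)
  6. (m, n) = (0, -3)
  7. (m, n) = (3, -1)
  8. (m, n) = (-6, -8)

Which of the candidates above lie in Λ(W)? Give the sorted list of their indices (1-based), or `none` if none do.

Compute λ' = (1−√5)/2 = -0.618034, so π⊥(m,n) = m -0.618034·n.
candidate 1: (m,n)=(-1,-2) → π∥ = -1-2·λ ≈ -4.236068, π⊥ = -1-2·λ' ≈ 0.236068 ∈ [-0.3, 1.1) ⇒ IN Λ
candidate 2: (m,n)=(-4,-7) → π∥ = -4-7·λ ≈ -15.326238, π⊥ = -4-7·λ' ≈ 0.326238 ∈ [-0.3, 1.1) ⇒ IN Λ
candidate 3: (m,n)=(2,5) → π∥ = 2+5·λ ≈ 10.090170, π⊥ = 2+5·λ' ≈ -1.090170 ∉ [-0.3, 1.1) ⇒ out
candidate 4: (m,n)=(3,5) → π∥ = 3+5·λ ≈ 11.090170, π⊥ = 3+5·λ' ≈ -0.090170 ∈ [-0.3, 1.1) ⇒ IN Λ
candidate 5: (m,n)=(-5,-8) → π∥ = -5-8·λ ≈ -17.944272, π⊥ = -5-8·λ' ≈ -0.055728 ∈ [-0.3, 1.1) ⇒ IN Λ
candidate 6: (m,n)=(0,-3) → π∥ = 0-3·λ ≈ -4.854102, π⊥ = 0-3·λ' ≈ 1.854102 ∉ [-0.3, 1.1) ⇒ out
candidate 7: (m,n)=(3,-1) → π∥ = 3-1·λ ≈ 1.381966, π⊥ = 3-1·λ' ≈ 3.618034 ∉ [-0.3, 1.1) ⇒ out
candidate 8: (m,n)=(-6,-8) → π∥ = -6-8·λ ≈ -18.944272, π⊥ = -6-8·λ' ≈ -1.055728 ∉ [-0.3, 1.1) ⇒ out

1, 2, 4, 5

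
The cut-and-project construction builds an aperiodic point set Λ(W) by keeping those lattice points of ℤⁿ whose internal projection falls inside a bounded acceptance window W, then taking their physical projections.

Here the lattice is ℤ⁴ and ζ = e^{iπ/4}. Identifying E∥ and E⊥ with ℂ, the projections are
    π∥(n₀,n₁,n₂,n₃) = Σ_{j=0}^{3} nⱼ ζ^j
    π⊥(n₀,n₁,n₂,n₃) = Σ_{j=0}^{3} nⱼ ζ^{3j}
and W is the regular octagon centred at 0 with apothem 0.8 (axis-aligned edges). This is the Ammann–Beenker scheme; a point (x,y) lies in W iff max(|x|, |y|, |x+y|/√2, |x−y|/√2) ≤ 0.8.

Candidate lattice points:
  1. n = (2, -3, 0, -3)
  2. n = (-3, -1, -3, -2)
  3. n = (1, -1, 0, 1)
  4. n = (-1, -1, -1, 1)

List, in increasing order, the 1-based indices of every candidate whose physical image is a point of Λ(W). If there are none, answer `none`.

none

With ζ = e^{iπ/4} the internal vectors are ζ^0,ζ^3,ζ^6,ζ^9.
#1 (2, -3, 0, -3): internal (2.0000, -4.2426); octagon support 4.4142 vs apothem 0.8 → ∉ W
#2 (-3, -1, -3, -2): internal (-3.7071, 0.8787); octagon support 3.7071 vs apothem 0.8 → ∉ W
#3 (1, -1, 0, 1): internal (2.4142, 0.0000); octagon support 2.4142 vs apothem 0.8 → ∉ W
#4 (-1, -1, -1, 1): internal (0.4142, 1.0000); octagon support 1.0000 vs apothem 0.8 → ∉ W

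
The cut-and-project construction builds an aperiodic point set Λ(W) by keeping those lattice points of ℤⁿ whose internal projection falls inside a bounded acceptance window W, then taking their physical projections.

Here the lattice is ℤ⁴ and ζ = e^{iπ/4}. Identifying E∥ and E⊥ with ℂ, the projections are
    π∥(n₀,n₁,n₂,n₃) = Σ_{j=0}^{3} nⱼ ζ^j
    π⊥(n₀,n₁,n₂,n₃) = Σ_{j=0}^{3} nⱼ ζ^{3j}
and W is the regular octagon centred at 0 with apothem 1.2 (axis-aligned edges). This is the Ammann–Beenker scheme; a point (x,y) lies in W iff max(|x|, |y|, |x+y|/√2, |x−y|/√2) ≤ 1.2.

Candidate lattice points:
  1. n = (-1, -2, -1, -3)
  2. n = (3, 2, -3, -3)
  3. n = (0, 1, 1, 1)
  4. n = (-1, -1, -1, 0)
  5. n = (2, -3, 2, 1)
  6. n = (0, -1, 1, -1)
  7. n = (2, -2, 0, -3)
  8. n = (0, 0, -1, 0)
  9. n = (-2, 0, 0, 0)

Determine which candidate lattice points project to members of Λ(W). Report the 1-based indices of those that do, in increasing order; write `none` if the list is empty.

With ζ = e^{iπ/4} the internal vectors are ζ^0,ζ^3,ζ^6,ζ^9.
candidate 1: n = (-1, -2, -1, -3) → π⊥ ≈ (-1.70711, -2.53553); max(|x|,|y|,|x±y|/√2) = 3.00000 > 1.2 ⇒ ∉ W
candidate 2: n = (3, 2, -3, -3) → π⊥ ≈ (-0.53553, +2.29289); max(|x|,|y|,|x±y|/√2) = 2.29289 > 1.2 ⇒ ∉ W
candidate 3: n = (0, 1, 1, 1) → π⊥ ≈ (+0.00000, +0.41421); max(|x|,|y|,|x±y|/√2) = 0.41421 ≤ 1.2 ⇒ ∈ W
candidate 4: n = (-1, -1, -1, 0) → π⊥ ≈ (-0.29289, +0.29289); max(|x|,|y|,|x±y|/√2) = 0.41421 ≤ 1.2 ⇒ ∈ W
candidate 5: n = (2, -3, 2, 1) → π⊥ ≈ (+4.82843, -3.41421); max(|x|,|y|,|x±y|/√2) = 5.82843 > 1.2 ⇒ ∉ W
candidate 6: n = (0, -1, 1, -1) → π⊥ ≈ (+0.00000, -2.41421); max(|x|,|y|,|x±y|/√2) = 2.41421 > 1.2 ⇒ ∉ W
candidate 7: n = (2, -2, 0, -3) → π⊥ ≈ (+1.29289, -3.53553); max(|x|,|y|,|x±y|/√2) = 3.53553 > 1.2 ⇒ ∉ W
candidate 8: n = (0, 0, -1, 0) → π⊥ ≈ (+0.00000, +1.00000); max(|x|,|y|,|x±y|/√2) = 1.00000 ≤ 1.2 ⇒ ∈ W
candidate 9: n = (-2, 0, 0, 0) → π⊥ ≈ (-2.00000, +0.00000); max(|x|,|y|,|x±y|/√2) = 2.00000 > 1.2 ⇒ ∉ W

3, 4, 8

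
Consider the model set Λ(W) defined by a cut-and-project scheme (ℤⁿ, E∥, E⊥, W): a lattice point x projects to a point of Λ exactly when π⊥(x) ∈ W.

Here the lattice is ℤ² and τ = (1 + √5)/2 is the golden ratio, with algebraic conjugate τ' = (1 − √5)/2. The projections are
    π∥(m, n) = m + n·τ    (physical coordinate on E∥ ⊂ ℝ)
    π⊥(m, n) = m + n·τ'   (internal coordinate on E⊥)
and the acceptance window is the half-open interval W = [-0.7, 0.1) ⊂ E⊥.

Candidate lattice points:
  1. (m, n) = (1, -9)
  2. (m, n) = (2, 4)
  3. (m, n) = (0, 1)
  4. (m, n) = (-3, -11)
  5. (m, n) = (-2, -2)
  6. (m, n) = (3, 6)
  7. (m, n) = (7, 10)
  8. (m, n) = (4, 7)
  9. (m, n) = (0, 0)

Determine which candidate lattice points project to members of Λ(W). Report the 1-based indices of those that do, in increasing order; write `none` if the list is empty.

Compute τ' = (1−√5)/2 = -0.61803, so π⊥(m,n) = m -0.61803·n.
candidate 1: (m,n)=(1,-9) → π∥ = 1-9·τ ≈ -13.56231, π⊥ = 1-9·τ' ≈ 6.56231 ∉ [-0.7, 0.1) ⇒ out
candidate 2: (m,n)=(2,4) → π∥ = 2+4·τ ≈ 8.47214, π⊥ = 2+4·τ' ≈ -0.47214 ∈ [-0.7, 0.1) ⇒ IN Λ
candidate 3: (m,n)=(0,1) → π∥ = 0+1·τ ≈ 1.61803, π⊥ = 0+1·τ' ≈ -0.61803 ∈ [-0.7, 0.1) ⇒ IN Λ
candidate 4: (m,n)=(-3,-11) → π∥ = -3-11·τ ≈ -20.79837, π⊥ = -3-11·τ' ≈ 3.79837 ∉ [-0.7, 0.1) ⇒ out
candidate 5: (m,n)=(-2,-2) → π∥ = -2-2·τ ≈ -5.23607, π⊥ = -2-2·τ' ≈ -0.76393 ∉ [-0.7, 0.1) ⇒ out
candidate 6: (m,n)=(3,6) → π∥ = 3+6·τ ≈ 12.70820, π⊥ = 3+6·τ' ≈ -0.70820 ∉ [-0.7, 0.1) ⇒ out
candidate 7: (m,n)=(7,10) → π∥ = 7+10·τ ≈ 23.18034, π⊥ = 7+10·τ' ≈ 0.81966 ∉ [-0.7, 0.1) ⇒ out
candidate 8: (m,n)=(4,7) → π∥ = 4+7·τ ≈ 15.32624, π⊥ = 4+7·τ' ≈ -0.32624 ∈ [-0.7, 0.1) ⇒ IN Λ
candidate 9: (m,n)=(0,0) → π∥ = 0+0·τ ≈ 0.00000, π⊥ = 0+0·τ' ≈ 0.00000 ∈ [-0.7, 0.1) ⇒ IN Λ

2, 3, 8, 9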